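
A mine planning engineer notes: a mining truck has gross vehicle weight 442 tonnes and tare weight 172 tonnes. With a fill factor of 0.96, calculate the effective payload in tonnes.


259.2 tonnes

Maximum payload = gross - tare
= 442 - 172 = 270 tonnes
Effective payload = max payload * fill factor
= 270 * 0.96
= 259.2 tonnes


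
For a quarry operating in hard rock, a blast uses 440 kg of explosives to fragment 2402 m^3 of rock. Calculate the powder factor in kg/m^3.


0.1832 kg/m^3

Powder factor = explosive mass / rock volume
= 440 / 2402
= 0.1832 kg/m^3


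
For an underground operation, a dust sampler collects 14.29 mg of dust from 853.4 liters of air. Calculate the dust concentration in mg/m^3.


Convert liters to m^3: 1 m^3 = 1000 L
Concentration = mass / volume * 1000
= 14.29 / 853.4 * 1000
= 0.01674478556 * 1000
= 16.7448 mg/m^3

16.7448 mg/m^3


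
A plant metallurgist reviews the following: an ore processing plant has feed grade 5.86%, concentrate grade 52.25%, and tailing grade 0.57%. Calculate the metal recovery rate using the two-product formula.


Using the two-product formula:
R = 100 * c * (f - t) / (f * (c - t))
Numerator = 100 * 52.25 * (5.86 - 0.57)
= 100 * 52.25 * 5.29
= 27640.25
Denominator = 5.86 * (52.25 - 0.57)
= 5.86 * 51.68
= 302.8448
R = 27640.25 / 302.8448
= 91.2687%

91.2687%


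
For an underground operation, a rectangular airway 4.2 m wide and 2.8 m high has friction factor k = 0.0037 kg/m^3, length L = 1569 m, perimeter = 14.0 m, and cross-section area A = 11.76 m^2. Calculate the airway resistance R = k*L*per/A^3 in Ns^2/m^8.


Compute the numerator:
k * L * per = 0.0037 * 1569 * 14.0
= 81.2742
Compute the denominator:
A^3 = 11.76^3 = 1626.379776
Resistance:
R = 81.2742 / 1626.379776
= 0.05 Ns^2/m^8

0.05 Ns^2/m^8


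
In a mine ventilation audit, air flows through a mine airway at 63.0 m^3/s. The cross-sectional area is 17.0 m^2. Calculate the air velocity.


Velocity = flow rate / cross-sectional area
= 63.0 / 17.0
= 3.7059 m/s

3.7059 m/s


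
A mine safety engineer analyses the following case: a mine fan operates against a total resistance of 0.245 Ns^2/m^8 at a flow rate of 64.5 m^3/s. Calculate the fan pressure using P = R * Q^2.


Compute Q^2:
Q^2 = 64.5^2 = 4160.25
Compute pressure:
P = R * Q^2 = 0.245 * 4160.25
= 1019.2613 Pa

1019.2613 Pa


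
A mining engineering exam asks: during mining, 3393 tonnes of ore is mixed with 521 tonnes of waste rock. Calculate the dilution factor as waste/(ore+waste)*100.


13.3112%

Total material = ore + waste
= 3393 + 521 = 3914 tonnes
Dilution = waste / total * 100
= 521 / 3914 * 100
= 0.133111906 * 100
= 13.3112%


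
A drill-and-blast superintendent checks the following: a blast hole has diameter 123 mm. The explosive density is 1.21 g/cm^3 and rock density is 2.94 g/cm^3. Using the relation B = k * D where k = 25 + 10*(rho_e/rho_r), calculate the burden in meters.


First, compute k:
rho_e / rho_r = 1.21 / 2.94 = 0.4115646259
k = 25 + 10 * 0.4115646259 = 29.11564626
Then, compute burden:
B = k * D / 1000 = 29.11564626 * 123 / 1000
= 3581.22449 / 1000
= 3.5812 m

3.5812 m


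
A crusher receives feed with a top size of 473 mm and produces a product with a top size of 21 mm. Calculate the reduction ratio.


Reduction ratio = feed size / product size
= 473 / 21
= 22.5238

22.5238


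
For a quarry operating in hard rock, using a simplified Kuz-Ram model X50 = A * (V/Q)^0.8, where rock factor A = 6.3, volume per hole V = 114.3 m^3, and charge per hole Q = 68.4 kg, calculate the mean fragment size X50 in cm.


9.5002 cm

Compute V/Q:
V/Q = 114.3 / 68.4 = 1.671052632
Raise to the power 0.8:
(V/Q)^0.8 = 1.671052632^0.8 = 1.507967921
Multiply by A:
X50 = 6.3 * 1.507967921
= 9.5002 cm


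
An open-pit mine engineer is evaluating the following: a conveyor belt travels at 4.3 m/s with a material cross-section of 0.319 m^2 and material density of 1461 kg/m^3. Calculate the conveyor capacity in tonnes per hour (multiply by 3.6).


Volumetric flow = speed * area
= 4.3 * 0.319 = 1.3717 m^3/s
Mass flow = volumetric * density
= 1.3717 * 1461 = 2004.0537 kg/s
Convert to t/h: multiply by 3.6
Capacity = 2004.0537 * 3.6
= 7214.5933 t/h

7214.5933 t/h


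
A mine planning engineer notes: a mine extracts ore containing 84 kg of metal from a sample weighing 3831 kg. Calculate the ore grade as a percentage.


Ore grade = (metal mass / ore mass) * 100
= (84 / 3831) * 100
= 0.02192638998 * 100
= 2.1926%

2.1926%


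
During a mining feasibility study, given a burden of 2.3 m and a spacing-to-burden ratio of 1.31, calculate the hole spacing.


Spacing = burden * ratio
= 2.3 * 1.31
= 3.013 m

3.013 m


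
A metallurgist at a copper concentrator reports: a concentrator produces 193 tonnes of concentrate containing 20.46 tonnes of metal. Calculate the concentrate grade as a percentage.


Grade = (metal in concentrate / concentrate mass) * 100
= (20.46 / 193) * 100
= 0.1060103627 * 100
= 10.601%

10.601%


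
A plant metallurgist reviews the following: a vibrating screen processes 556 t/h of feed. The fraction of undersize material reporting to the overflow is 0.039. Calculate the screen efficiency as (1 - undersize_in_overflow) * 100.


96.1%

Screen efficiency = (1 - fraction of undersize in overflow) * 100
= (1 - 0.039) * 100
= 0.961 * 100
= 96.1%


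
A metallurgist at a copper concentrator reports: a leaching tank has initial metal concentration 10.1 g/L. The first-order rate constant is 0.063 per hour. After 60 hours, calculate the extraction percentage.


Compute the exponent:
-k * t = -0.063 * 60 = -3.78
Remaining concentration:
C = 10.1 * exp(-3.78)
= 10.1 * 0.02282269143
= 0.2305091834 g/L
Extracted = 10.1 - 0.2305091834 = 9.869490817 g/L
Extraction % = 9.869490817 / 10.1 * 100
= 97.7177%

97.7177%


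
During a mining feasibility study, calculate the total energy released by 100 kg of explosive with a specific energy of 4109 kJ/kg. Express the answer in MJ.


Energy = mass * specific_energy / 1000
= 100 * 4109 / 1000
= 410900 / 1000
= 410.9 MJ

410.9 MJ


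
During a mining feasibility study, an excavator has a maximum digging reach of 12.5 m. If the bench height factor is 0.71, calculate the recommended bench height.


Bench height = reach * factor
= 12.5 * 0.71
= 8.875 m

8.875 m


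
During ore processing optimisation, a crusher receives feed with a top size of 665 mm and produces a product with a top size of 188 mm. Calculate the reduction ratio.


Reduction ratio = feed size / product size
= 665 / 188
= 3.5372

3.5372


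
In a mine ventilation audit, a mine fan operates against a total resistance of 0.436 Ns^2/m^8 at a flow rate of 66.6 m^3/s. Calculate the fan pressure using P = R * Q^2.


1933.9042 Pa

Compute Q^2:
Q^2 = 66.6^2 = 4435.56
Compute pressure:
P = R * Q^2 = 0.436 * 4435.56
= 1933.9042 Pa


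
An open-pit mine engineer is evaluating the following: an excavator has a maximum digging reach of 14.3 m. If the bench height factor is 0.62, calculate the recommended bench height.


8.866 m

Bench height = reach * factor
= 14.3 * 0.62
= 8.866 m


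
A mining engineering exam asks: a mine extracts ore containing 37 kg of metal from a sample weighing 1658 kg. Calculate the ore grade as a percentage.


Ore grade = (metal mass / ore mass) * 100
= (37 / 1658) * 100
= 0.02231604343 * 100
= 2.2316%

2.2316%


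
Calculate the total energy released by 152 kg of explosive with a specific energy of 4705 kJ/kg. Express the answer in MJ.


Energy = mass * specific_energy / 1000
= 152 * 4705 / 1000
= 715160 / 1000
= 715.16 MJ

715.16 MJ


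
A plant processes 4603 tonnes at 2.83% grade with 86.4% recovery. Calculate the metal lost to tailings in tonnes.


Total metal in feed:
= 4603 * 2.83 / 100 = 130.2649 tonnes
Metal recovered:
= 130.2649 * 86.4 / 100 = 112.5488736 tonnes
Metal lost to tailings:
= 130.2649 - 112.5488736
= 17.716 tonnes

17.716 tonnes


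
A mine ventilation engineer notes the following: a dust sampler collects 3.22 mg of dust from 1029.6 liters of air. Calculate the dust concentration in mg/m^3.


Convert liters to m^3: 1 m^3 = 1000 L
Concentration = mass / volume * 1000
= 3.22 / 1029.6 * 1000
= 0.003127428127 * 1000
= 3.1274 mg/m^3

3.1274 mg/m^3


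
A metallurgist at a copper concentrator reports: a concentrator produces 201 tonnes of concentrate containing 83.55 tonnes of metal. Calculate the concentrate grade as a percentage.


41.5672%

Grade = (metal in concentrate / concentrate mass) * 100
= (83.55 / 201) * 100
= 0.4156716418 * 100
= 41.5672%


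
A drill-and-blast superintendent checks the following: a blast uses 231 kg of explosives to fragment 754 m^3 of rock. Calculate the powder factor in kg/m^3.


0.3064 kg/m^3

Powder factor = explosive mass / rock volume
= 231 / 754
= 0.3064 kg/m^3


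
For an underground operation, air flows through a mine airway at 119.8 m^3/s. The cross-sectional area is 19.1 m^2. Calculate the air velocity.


Velocity = flow rate / cross-sectional area
= 119.8 / 19.1
= 6.2723 m/s

6.2723 m/s


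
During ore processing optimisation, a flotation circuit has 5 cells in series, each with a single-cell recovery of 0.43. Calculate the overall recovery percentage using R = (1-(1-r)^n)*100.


93.9831%

Complement of single-cell recovery:
1 - r = 1 - 0.43 = 0.57
Raise to power n:
(1 - r)^5 = 0.57^5 = 0.0601692057
Overall recovery:
R = (1 - 0.0601692057) * 100
= 93.9831%


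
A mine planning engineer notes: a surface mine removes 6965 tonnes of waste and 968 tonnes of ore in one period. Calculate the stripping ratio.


Stripping ratio = waste tonnage / ore tonnage
= 6965 / 968
= 7.1952

7.1952


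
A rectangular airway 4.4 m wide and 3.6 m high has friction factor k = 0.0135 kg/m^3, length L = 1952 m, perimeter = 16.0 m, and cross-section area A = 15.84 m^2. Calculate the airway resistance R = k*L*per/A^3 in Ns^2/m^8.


0.1061 Ns^2/m^8

Compute the numerator:
k * L * per = 0.0135 * 1952 * 16.0
= 421.632
Compute the denominator:
A^3 = 15.84^3 = 3974.344704
Resistance:
R = 421.632 / 3974.344704
= 0.1061 Ns^2/m^8


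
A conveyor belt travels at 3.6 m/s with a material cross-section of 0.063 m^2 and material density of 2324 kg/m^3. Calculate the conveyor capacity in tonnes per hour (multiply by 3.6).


Volumetric flow = speed * area
= 3.6 * 0.063 = 0.2268 m^3/s
Mass flow = volumetric * density
= 0.2268 * 2324 = 527.0832 kg/s
Convert to t/h: multiply by 3.6
Capacity = 527.0832 * 3.6
= 1897.4995 t/h

1897.4995 t/h


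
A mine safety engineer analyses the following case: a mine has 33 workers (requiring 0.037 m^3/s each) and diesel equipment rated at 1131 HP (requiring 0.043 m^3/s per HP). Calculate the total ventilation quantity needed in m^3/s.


49.854 m^3/s

Airflow for workers:
Q_people = 33 * 0.037 = 1.221 m^3/s
Airflow for diesel equipment:
Q_diesel = 1131 * 0.043 = 48.633 m^3/s
Total ventilation:
Q_total = 1.221 + 48.633
= 49.854 m^3/s


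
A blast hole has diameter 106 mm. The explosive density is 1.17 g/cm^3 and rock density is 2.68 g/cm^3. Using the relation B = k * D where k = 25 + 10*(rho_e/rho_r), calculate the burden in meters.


3.1128 m

First, compute k:
rho_e / rho_r = 1.17 / 2.68 = 0.4365671642
k = 25 + 10 * 0.4365671642 = 29.36567164
Then, compute burden:
B = k * D / 1000 = 29.36567164 * 106 / 1000
= 3112.761194 / 1000
= 3.1128 m


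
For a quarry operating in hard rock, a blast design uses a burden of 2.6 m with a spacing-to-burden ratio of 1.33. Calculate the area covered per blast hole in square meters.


8.9908 m^2

First, find the spacing:
Spacing = burden * ratio = 2.6 * 1.33
= 3.458 m
Then, calculate the area:
Area = burden * spacing = 2.6 * 3.458
= 8.9908 m^2


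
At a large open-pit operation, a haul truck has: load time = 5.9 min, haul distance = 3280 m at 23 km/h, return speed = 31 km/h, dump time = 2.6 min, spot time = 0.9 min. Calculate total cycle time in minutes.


Convert haul speed to m/min: 23 * 1000/60 = 383.3333333 m/min
Haul time = 3280 / 383.3333333 = 8.556521739 min
Convert return speed to m/min: 31 * 1000/60 = 516.6666667 m/min
Return time = 3280 / 516.6666667 = 6.348387097 min
Total cycle time:
= 5.9 + 8.556521739 + 2.6 + 6.348387097 + 0.9
= 24.3049 min

24.3049 min


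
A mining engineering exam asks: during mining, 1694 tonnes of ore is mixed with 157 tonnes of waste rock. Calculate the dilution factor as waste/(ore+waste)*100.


8.4819%

Total material = ore + waste
= 1694 + 157 = 1851 tonnes
Dilution = waste / total * 100
= 157 / 1851 * 100
= 0.08481901675 * 100
= 8.4819%


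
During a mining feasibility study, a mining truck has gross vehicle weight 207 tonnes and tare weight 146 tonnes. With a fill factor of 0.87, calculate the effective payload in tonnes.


53.07 tonnes

Maximum payload = gross - tare
= 207 - 146 = 61 tonnes
Effective payload = max payload * fill factor
= 61 * 0.87
= 53.07 tonnes


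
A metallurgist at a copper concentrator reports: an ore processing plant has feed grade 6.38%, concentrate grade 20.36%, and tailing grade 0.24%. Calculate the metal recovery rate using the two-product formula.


Using the two-product formula:
R = 100 * c * (f - t) / (f * (c - t))
Numerator = 100 * 20.36 * (6.38 - 0.24)
= 100 * 20.36 * 6.14
= 12501.04
Denominator = 6.38 * (20.36 - 0.24)
= 6.38 * 20.12
= 128.3656
R = 12501.04 / 128.3656
= 97.3862%

97.3862%


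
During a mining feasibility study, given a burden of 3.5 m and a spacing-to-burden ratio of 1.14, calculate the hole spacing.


Spacing = burden * ratio
= 3.5 * 1.14
= 3.99 m

3.99 m


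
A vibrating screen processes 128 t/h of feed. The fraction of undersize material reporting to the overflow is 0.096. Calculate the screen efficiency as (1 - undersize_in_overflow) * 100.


Screen efficiency = (1 - fraction of undersize in overflow) * 100
= (1 - 0.096) * 100
= 0.904 * 100
= 90.4%

90.4%


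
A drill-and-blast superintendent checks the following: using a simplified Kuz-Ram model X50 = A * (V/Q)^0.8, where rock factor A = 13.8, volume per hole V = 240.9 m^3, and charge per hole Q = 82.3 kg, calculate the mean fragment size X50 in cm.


Compute V/Q:
V/Q = 240.9 / 82.3 = 2.92709599
Raise to the power 0.8:
(V/Q)^0.8 = 2.92709599^0.8 = 2.361291326
Multiply by A:
X50 = 13.8 * 2.361291326
= 32.5858 cm

32.5858 cm


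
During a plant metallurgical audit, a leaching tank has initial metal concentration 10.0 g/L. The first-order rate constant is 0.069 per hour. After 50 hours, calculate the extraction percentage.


96.8254%

Compute the exponent:
-k * t = -0.069 * 50 = -3.45
Remaining concentration:
C = 10.0 * exp(-3.45)
= 10.0 * 0.03174563638
= 0.3174563638 g/L
Extracted = 10.0 - 0.3174563638 = 9.682543636 g/L
Extraction % = 9.682543636 / 10.0 * 100
= 96.8254%


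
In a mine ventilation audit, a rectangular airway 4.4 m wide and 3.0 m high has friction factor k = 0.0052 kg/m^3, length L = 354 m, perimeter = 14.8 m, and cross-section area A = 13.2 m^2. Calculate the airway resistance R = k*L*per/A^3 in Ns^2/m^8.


0.0118 Ns^2/m^8

Compute the numerator:
k * L * per = 0.0052 * 354 * 14.8
= 27.24384
Compute the denominator:
A^3 = 13.2^3 = 2299.968
Resistance:
R = 27.24384 / 2299.968
= 0.0118 Ns^2/m^8


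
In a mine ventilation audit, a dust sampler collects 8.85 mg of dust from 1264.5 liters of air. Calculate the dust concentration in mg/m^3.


6.9988 mg/m^3

Convert liters to m^3: 1 m^3 = 1000 L
Concentration = mass / volume * 1000
= 8.85 / 1264.5 * 1000
= 0.00699881376 * 1000
= 6.9988 mg/m^3


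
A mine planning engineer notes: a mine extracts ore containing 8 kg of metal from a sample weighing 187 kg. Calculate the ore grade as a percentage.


4.2781%

Ore grade = (metal mass / ore mass) * 100
= (8 / 187) * 100
= 0.04278074866 * 100
= 4.2781%


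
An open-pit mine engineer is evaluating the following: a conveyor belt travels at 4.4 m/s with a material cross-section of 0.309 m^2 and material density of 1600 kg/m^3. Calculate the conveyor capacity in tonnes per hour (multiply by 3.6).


Volumetric flow = speed * area
= 4.4 * 0.309 = 1.3596 m^3/s
Mass flow = volumetric * density
= 1.3596 * 1600 = 2175.36 kg/s
Convert to t/h: multiply by 3.6
Capacity = 2175.36 * 3.6
= 7831.296 t/h

7831.296 t/h


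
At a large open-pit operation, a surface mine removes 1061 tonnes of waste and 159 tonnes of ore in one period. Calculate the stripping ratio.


6.673

Stripping ratio = waste tonnage / ore tonnage
= 1061 / 159
= 6.673


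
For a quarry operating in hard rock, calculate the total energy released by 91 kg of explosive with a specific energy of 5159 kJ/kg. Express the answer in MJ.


Energy = mass * specific_energy / 1000
= 91 * 5159 / 1000
= 469469 / 1000
= 469.469 MJ

469.469 MJ


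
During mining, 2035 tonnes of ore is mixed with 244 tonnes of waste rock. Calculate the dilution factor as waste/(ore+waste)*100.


10.7065%

Total material = ore + waste
= 2035 + 244 = 2279 tonnes
Dilution = waste / total * 100
= 244 / 2279 * 100
= 0.107064502 * 100
= 10.7065%


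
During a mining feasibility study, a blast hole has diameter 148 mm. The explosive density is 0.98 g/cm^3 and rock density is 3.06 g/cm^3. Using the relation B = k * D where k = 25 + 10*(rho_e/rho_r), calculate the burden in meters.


First, compute k:
rho_e / rho_r = 0.98 / 3.06 = 0.3202614379
k = 25 + 10 * 0.3202614379 = 28.20261438
Then, compute burden:
B = k * D / 1000 = 28.20261438 * 148 / 1000
= 4173.986928 / 1000
= 4.174 m

4.174 m


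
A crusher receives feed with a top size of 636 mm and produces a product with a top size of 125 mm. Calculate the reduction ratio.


Reduction ratio = feed size / product size
= 636 / 125
= 5.088

5.088


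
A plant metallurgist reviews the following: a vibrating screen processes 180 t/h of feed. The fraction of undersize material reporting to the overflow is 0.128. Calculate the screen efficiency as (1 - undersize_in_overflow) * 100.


87.2%

Screen efficiency = (1 - fraction of undersize in overflow) * 100
= (1 - 0.128) * 100
= 0.872 * 100
= 87.2%


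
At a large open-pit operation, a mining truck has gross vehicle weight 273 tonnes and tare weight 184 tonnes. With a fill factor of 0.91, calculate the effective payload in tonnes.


Maximum payload = gross - tare
= 273 - 184 = 89 tonnes
Effective payload = max payload * fill factor
= 89 * 0.91
= 80.99 tonnes

80.99 tonnes


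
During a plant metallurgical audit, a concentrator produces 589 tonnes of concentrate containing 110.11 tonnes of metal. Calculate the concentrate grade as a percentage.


Grade = (metal in concentrate / concentrate mass) * 100
= (110.11 / 589) * 100
= 0.1869439728 * 100
= 18.6944%

18.6944%


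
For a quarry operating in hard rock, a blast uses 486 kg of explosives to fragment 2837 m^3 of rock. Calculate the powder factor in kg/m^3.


0.1713 kg/m^3

Powder factor = explosive mass / rock volume
= 486 / 2837
= 0.1713 kg/m^3


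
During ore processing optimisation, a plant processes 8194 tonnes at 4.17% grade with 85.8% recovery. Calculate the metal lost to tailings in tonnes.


Total metal in feed:
= 8194 * 4.17 / 100 = 341.6898 tonnes
Metal recovered:
= 341.6898 * 85.8 / 100 = 293.1698484 tonnes
Metal lost to tailings:
= 341.6898 - 293.1698484
= 48.52 tonnes

48.52 tonnes


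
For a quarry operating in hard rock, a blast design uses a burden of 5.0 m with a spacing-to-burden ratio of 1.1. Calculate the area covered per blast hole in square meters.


First, find the spacing:
Spacing = burden * ratio = 5.0 * 1.1
= 5.5 m
Then, calculate the area:
Area = burden * spacing = 5.0 * 5.5
= 27.5 m^2

27.5 m^2


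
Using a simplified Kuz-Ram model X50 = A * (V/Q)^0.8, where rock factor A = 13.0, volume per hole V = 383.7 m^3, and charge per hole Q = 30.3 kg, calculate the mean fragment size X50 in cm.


Compute V/Q:
V/Q = 383.7 / 30.3 = 12.66336634
Raise to the power 0.8:
(V/Q)^0.8 = 12.66336634^0.8 = 7.62148039
Multiply by A:
X50 = 13.0 * 7.62148039
= 99.0792 cm

99.0792 cm


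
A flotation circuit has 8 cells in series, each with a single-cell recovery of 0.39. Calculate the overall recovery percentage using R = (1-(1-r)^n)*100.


98.0829%

Complement of single-cell recovery:
1 - r = 1 - 0.39 = 0.61
Raise to power n:
(1 - r)^8 = 0.61^8 = 0.0191707313
Overall recovery:
R = (1 - 0.0191707313) * 100
= 98.0829%


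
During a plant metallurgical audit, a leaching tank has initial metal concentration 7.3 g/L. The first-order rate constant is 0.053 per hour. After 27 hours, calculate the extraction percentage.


76.093%

Compute the exponent:
-k * t = -0.053 * 27 = -1.431
Remaining concentration:
C = 7.3 * exp(-1.431)
= 7.3 * 0.2390697329
= 1.74520905 g/L
Extracted = 7.3 - 1.74520905 = 5.55479095 g/L
Extraction % = 5.55479095 / 7.3 * 100
= 76.093%


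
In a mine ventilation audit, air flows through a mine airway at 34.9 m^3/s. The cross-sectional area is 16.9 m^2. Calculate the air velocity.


Velocity = flow rate / cross-sectional area
= 34.9 / 16.9
= 2.0651 m/s

2.0651 m/s


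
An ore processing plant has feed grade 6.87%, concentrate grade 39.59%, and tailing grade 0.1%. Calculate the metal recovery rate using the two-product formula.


98.7939%

Using the two-product formula:
R = 100 * c * (f - t) / (f * (c - t))
Numerator = 100 * 39.59 * (6.87 - 0.1)
= 100 * 39.59 * 6.77
= 26802.43
Denominator = 6.87 * (39.59 - 0.1)
= 6.87 * 39.49
= 271.2963
R = 26802.43 / 271.2963
= 98.7939%


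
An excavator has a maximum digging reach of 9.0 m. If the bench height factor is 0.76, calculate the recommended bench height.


6.84 m

Bench height = reach * factor
= 9.0 * 0.76
= 6.84 m


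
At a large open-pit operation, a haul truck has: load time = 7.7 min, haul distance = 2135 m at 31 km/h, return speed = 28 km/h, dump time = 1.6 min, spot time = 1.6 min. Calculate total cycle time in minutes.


19.6073 min

Convert haul speed to m/min: 31 * 1000/60 = 516.6666667 m/min
Haul time = 2135 / 516.6666667 = 4.132258065 min
Convert return speed to m/min: 28 * 1000/60 = 466.6666667 m/min
Return time = 2135 / 466.6666667 = 4.575 min
Total cycle time:
= 7.7 + 4.132258065 + 1.6 + 4.575 + 1.6
= 19.6073 min


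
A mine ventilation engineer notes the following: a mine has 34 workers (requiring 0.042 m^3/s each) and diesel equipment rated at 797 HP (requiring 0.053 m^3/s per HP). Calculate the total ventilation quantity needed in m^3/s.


Airflow for workers:
Q_people = 34 * 0.042 = 1.428 m^3/s
Airflow for diesel equipment:
Q_diesel = 797 * 0.053 = 42.241 m^3/s
Total ventilation:
Q_total = 1.428 + 42.241
= 43.669 m^3/s

43.669 m^3/s


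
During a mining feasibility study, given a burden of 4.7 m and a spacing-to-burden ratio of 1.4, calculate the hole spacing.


6.58 m

Spacing = burden * ratio
= 4.7 * 1.4
= 6.58 m


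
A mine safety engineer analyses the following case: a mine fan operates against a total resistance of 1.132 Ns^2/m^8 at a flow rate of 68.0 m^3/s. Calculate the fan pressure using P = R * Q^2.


5234.368 Pa

Compute Q^2:
Q^2 = 68.0^2 = 4624.0
Compute pressure:
P = R * Q^2 = 1.132 * 4624.0
= 5234.368 Pa


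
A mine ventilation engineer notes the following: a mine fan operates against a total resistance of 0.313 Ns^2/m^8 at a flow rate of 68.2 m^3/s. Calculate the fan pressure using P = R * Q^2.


1455.8381 Pa

Compute Q^2:
Q^2 = 68.2^2 = 4651.24
Compute pressure:
P = R * Q^2 = 0.313 * 4651.24
= 1455.8381 Pa


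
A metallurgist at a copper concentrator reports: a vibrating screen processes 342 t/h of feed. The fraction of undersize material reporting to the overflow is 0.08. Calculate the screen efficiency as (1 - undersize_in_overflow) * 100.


Screen efficiency = (1 - fraction of undersize in overflow) * 100
= (1 - 0.08) * 100
= 0.92 * 100
= 92.0%

92.0%


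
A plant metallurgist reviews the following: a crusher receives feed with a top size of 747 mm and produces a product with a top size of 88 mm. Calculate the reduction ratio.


8.4886

Reduction ratio = feed size / product size
= 747 / 88
= 8.4886


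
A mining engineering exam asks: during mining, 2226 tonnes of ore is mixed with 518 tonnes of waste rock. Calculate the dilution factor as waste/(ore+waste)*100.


18.8776%

Total material = ore + waste
= 2226 + 518 = 2744 tonnes
Dilution = waste / total * 100
= 518 / 2744 * 100
= 0.1887755102 * 100
= 18.8776%


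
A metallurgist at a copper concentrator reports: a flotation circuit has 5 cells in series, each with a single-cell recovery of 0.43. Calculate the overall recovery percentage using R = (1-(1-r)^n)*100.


Complement of single-cell recovery:
1 - r = 1 - 0.43 = 0.57
Raise to power n:
(1 - r)^5 = 0.57^5 = 0.0601692057
Overall recovery:
R = (1 - 0.0601692057) * 100
= 93.9831%

93.9831%


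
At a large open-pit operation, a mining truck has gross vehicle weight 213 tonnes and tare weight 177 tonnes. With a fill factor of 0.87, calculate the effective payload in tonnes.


31.32 tonnes

Maximum payload = gross - tare
= 213 - 177 = 36 tonnes
Effective payload = max payload * fill factor
= 36 * 0.87
= 31.32 tonnes


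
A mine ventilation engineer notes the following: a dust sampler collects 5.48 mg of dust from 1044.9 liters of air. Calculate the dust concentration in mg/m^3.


Convert liters to m^3: 1 m^3 = 1000 L
Concentration = mass / volume * 1000
= 5.48 / 1044.9 * 1000
= 0.005244521007 * 1000
= 5.2445 mg/m^3

5.2445 mg/m^3


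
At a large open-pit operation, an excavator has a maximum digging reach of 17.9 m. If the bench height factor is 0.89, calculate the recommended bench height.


Bench height = reach * factor
= 17.9 * 0.89
= 15.931 m

15.931 m


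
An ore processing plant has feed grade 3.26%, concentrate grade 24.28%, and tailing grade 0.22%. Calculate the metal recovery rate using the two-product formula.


Using the two-product formula:
R = 100 * c * (f - t) / (f * (c - t))
Numerator = 100 * 24.28 * (3.26 - 0.22)
= 100 * 24.28 * 3.04
= 7381.12
Denominator = 3.26 * (24.28 - 0.22)
= 3.26 * 24.06
= 78.4356
R = 7381.12 / 78.4356
= 94.1042%

94.1042%


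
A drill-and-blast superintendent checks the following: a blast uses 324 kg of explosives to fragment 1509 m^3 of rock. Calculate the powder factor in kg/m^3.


Powder factor = explosive mass / rock volume
= 324 / 1509
= 0.2147 kg/m^3

0.2147 kg/m^3


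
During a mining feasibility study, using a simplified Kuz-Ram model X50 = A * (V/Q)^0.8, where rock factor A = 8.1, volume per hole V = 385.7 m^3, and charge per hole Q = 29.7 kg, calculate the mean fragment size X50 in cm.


Compute V/Q:
V/Q = 385.7 / 29.7 = 12.98653199
Raise to the power 0.8:
(V/Q)^0.8 = 12.98653199^0.8 = 7.776685783
Multiply by A:
X50 = 8.1 * 7.776685783
= 62.9912 cm

62.9912 cm


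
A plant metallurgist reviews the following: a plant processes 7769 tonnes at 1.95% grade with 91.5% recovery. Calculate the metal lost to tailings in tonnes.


12.8771 tonnes

Total metal in feed:
= 7769 * 1.95 / 100 = 151.4955 tonnes
Metal recovered:
= 151.4955 * 91.5 / 100 = 138.6183825 tonnes
Metal lost to tailings:
= 151.4955 - 138.6183825
= 12.8771 tonnes


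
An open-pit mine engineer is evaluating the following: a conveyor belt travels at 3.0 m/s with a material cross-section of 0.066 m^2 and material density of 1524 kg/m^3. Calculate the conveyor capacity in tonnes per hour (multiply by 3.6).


1086.3072 t/h

Volumetric flow = speed * area
= 3.0 * 0.066 = 0.198 m^3/s
Mass flow = volumetric * density
= 0.198 * 1524 = 301.752 kg/s
Convert to t/h: multiply by 3.6
Capacity = 301.752 * 3.6
= 1086.3072 t/h


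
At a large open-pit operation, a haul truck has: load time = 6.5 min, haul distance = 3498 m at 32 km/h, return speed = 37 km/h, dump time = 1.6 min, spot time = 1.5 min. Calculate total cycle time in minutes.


Convert haul speed to m/min: 32 * 1000/60 = 533.3333333 m/min
Haul time = 3498 / 533.3333333 = 6.55875 min
Convert return speed to m/min: 37 * 1000/60 = 616.6666667 m/min
Return time = 3498 / 616.6666667 = 5.672432432 min
Total cycle time:
= 6.5 + 6.55875 + 1.6 + 5.672432432 + 1.5
= 21.8312 min

21.8312 min


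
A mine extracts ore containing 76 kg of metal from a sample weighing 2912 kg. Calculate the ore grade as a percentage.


Ore grade = (metal mass / ore mass) * 100
= (76 / 2912) * 100
= 0.0260989011 * 100
= 2.6099%

2.6099%


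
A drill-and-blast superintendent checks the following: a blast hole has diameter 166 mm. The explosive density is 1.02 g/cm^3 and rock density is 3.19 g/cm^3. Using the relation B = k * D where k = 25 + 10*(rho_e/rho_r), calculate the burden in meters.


First, compute k:
rho_e / rho_r = 1.02 / 3.19 = 0.3197492163
k = 25 + 10 * 0.3197492163 = 28.19749216
Then, compute burden:
B = k * D / 1000 = 28.19749216 * 166 / 1000
= 4680.783699 / 1000
= 4.6808 m

4.6808 m


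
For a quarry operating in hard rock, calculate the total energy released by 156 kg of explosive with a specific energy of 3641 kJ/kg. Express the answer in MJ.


Energy = mass * specific_energy / 1000
= 156 * 3641 / 1000
= 567996 / 1000
= 567.996 MJ

567.996 MJ


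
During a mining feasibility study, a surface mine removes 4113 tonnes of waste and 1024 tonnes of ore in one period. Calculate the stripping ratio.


Stripping ratio = waste tonnage / ore tonnage
= 4113 / 1024
= 4.0166

4.0166


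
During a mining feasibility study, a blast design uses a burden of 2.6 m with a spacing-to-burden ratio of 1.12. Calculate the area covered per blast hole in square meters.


7.5712 m^2

First, find the spacing:
Spacing = burden * ratio = 2.6 * 1.12
= 2.912 m
Then, calculate the area:
Area = burden * spacing = 2.6 * 2.912
= 7.5712 m^2


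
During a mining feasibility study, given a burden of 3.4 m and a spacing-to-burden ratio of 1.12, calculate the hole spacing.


3.808 m

Spacing = burden * ratio
= 3.4 * 1.12
= 3.808 m


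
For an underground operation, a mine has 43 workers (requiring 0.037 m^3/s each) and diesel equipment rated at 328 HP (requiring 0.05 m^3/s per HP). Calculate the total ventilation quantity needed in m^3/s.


17.991 m^3/s

Airflow for workers:
Q_people = 43 * 0.037 = 1.591 m^3/s
Airflow for diesel equipment:
Q_diesel = 328 * 0.05 = 16.4 m^3/s
Total ventilation:
Q_total = 1.591 + 16.4
= 17.991 m^3/s


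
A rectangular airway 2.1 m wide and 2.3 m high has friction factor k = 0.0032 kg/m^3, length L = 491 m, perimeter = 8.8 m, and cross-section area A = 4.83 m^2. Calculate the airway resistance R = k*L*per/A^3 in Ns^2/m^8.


0.1227 Ns^2/m^8

Compute the numerator:
k * L * per = 0.0032 * 491 * 8.8
= 13.82656
Compute the denominator:
A^3 = 4.83^3 = 112.678587
Resistance:
R = 13.82656 / 112.678587
= 0.1227 Ns^2/m^8


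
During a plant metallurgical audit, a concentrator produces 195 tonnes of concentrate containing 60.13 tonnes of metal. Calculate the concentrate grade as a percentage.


30.8359%

Grade = (metal in concentrate / concentrate mass) * 100
= (60.13 / 195) * 100
= 0.3083589744 * 100
= 30.8359%


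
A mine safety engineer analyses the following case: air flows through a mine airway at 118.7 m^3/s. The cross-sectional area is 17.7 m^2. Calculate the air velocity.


6.7062 m/s

Velocity = flow rate / cross-sectional area
= 118.7 / 17.7
= 6.7062 m/s


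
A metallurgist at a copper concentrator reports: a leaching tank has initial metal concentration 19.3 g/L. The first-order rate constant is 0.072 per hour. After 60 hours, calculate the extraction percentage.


98.67%

Compute the exponent:
-k * t = -0.072 * 60 = -4.32
Remaining concentration:
C = 19.3 * exp(-4.32)
= 19.3 * 0.01329988354
= 0.2566877524 g/L
Extracted = 19.3 - 0.2566877524 = 19.04331225 g/L
Extraction % = 19.04331225 / 19.3 * 100
= 98.67%


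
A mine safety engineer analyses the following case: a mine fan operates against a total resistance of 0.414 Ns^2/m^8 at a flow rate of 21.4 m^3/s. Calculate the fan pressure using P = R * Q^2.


Compute Q^2:
Q^2 = 21.4^2 = 457.96
Compute pressure:
P = R * Q^2 = 0.414 * 457.96
= 189.5954 Pa

189.5954 Pa


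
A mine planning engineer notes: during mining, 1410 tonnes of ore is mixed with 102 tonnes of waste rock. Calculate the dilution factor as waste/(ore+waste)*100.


6.746%

Total material = ore + waste
= 1410 + 102 = 1512 tonnes
Dilution = waste / total * 100
= 102 / 1512 * 100
= 0.06746031746 * 100
= 6.746%


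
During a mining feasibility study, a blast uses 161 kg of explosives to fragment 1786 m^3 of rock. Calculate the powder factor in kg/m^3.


0.0901 kg/m^3

Powder factor = explosive mass / rock volume
= 161 / 1786
= 0.0901 kg/m^3


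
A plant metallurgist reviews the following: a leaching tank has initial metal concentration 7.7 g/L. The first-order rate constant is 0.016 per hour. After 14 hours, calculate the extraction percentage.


20.0685%

Compute the exponent:
-k * t = -0.016 * 14 = -0.224
Remaining concentration:
C = 7.7 * exp(-0.224)
= 7.7 * 0.7993151344
= 6.154726535 g/L
Extracted = 7.7 - 6.154726535 = 1.545273465 g/L
Extraction % = 1.545273465 / 7.7 * 100
= 20.0685%


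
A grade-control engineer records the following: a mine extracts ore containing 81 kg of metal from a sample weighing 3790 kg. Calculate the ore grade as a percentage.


Ore grade = (metal mass / ore mass) * 100
= (81 / 3790) * 100
= 0.02137203166 * 100
= 2.1372%

2.1372%


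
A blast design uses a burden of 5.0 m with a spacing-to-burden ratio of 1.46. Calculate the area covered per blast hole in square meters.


First, find the spacing:
Spacing = burden * ratio = 5.0 * 1.46
= 7.3 m
Then, calculate the area:
Area = burden * spacing = 5.0 * 7.3
= 36.5 m^2

36.5 m^2


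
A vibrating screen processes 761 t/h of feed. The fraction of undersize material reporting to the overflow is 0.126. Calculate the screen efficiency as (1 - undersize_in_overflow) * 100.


Screen efficiency = (1 - fraction of undersize in overflow) * 100
= (1 - 0.126) * 100
= 0.874 * 100
= 87.4%

87.4%


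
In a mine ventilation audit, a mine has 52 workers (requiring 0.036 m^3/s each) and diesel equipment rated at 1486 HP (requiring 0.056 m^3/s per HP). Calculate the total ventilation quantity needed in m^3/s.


85.088 m^3/s

Airflow for workers:
Q_people = 52 * 0.036 = 1.872 m^3/s
Airflow for diesel equipment:
Q_diesel = 1486 * 0.056 = 83.216 m^3/s
Total ventilation:
Q_total = 1.872 + 83.216
= 85.088 m^3/s


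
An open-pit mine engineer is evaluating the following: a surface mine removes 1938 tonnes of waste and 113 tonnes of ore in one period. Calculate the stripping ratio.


Stripping ratio = waste tonnage / ore tonnage
= 1938 / 113
= 17.1504

17.1504


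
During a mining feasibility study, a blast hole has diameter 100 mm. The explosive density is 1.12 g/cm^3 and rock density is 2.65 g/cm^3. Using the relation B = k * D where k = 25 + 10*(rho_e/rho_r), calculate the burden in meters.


First, compute k:
rho_e / rho_r = 1.12 / 2.65 = 0.4226415094
k = 25 + 10 * 0.4226415094 = 29.22641509
Then, compute burden:
B = k * D / 1000 = 29.22641509 * 100 / 1000
= 2922.641509 / 1000
= 2.9226 m

2.9226 m


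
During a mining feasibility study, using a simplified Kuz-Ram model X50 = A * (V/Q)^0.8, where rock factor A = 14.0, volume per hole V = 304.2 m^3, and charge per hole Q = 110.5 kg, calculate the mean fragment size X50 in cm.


31.475 cm

Compute V/Q:
V/Q = 304.2 / 110.5 = 2.752941176
Raise to the power 0.8:
(V/Q)^0.8 = 2.752941176^0.8 = 2.248213469
Multiply by A:
X50 = 14.0 * 2.248213469
= 31.475 cm


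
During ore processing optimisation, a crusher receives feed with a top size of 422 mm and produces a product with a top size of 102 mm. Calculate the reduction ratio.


Reduction ratio = feed size / product size
= 422 / 102
= 4.1373

4.1373


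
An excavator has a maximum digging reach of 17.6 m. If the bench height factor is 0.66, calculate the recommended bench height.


Bench height = reach * factor
= 17.6 * 0.66
= 11.616 m

11.616 m


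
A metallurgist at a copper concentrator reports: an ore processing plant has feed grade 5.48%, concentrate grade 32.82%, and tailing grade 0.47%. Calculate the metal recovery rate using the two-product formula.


Using the two-product formula:
R = 100 * c * (f - t) / (f * (c - t))
Numerator = 100 * 32.82 * (5.48 - 0.47)
= 100 * 32.82 * 5.01
= 16442.82
Denominator = 5.48 * (32.82 - 0.47)
= 5.48 * 32.35
= 177.278
R = 16442.82 / 177.278
= 92.7516%

92.7516%


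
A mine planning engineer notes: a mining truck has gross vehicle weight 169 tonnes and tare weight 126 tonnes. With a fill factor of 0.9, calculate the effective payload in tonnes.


Maximum payload = gross - tare
= 169 - 126 = 43 tonnes
Effective payload = max payload * fill factor
= 43 * 0.9
= 38.7 tonnes

38.7 tonnes


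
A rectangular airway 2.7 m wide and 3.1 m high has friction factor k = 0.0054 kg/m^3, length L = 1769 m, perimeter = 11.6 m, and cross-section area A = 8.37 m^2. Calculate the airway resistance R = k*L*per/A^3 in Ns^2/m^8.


Compute the numerator:
k * L * per = 0.0054 * 1769 * 11.6
= 110.81016
Compute the denominator:
A^3 = 8.37^3 = 586.376253
Resistance:
R = 110.81016 / 586.376253
= 0.189 Ns^2/m^8

0.189 Ns^2/m^8


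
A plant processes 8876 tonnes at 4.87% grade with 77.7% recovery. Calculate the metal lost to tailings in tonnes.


Total metal in feed:
= 8876 * 4.87 / 100 = 432.2612 tonnes
Metal recovered:
= 432.2612 * 77.7 / 100 = 335.8669524 tonnes
Metal lost to tailings:
= 432.2612 - 335.8669524
= 96.3942 tonnes

96.3942 tonnes


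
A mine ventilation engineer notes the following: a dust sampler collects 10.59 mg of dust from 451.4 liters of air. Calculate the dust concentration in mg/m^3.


Convert liters to m^3: 1 m^3 = 1000 L
Concentration = mass / volume * 1000
= 10.59 / 451.4 * 1000
= 0.02346034559 * 1000
= 23.4603 mg/m^3

23.4603 mg/m^3


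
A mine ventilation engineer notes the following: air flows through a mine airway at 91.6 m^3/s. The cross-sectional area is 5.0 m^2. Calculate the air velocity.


Velocity = flow rate / cross-sectional area
= 91.6 / 5.0
= 18.32 m/s

18.32 m/s


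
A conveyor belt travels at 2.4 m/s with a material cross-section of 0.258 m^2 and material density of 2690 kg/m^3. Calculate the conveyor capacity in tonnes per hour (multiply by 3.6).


Volumetric flow = speed * area
= 2.4 * 0.258 = 0.6192 m^3/s
Mass flow = volumetric * density
= 0.6192 * 2690 = 1665.648 kg/s
Convert to t/h: multiply by 3.6
Capacity = 1665.648 * 3.6
= 5996.3328 t/h

5996.3328 t/h


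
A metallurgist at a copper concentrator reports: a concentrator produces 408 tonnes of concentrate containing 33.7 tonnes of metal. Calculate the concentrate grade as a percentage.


Grade = (metal in concentrate / concentrate mass) * 100
= (33.7 / 408) * 100
= 0.08259803922 * 100
= 8.2598%

8.2598%


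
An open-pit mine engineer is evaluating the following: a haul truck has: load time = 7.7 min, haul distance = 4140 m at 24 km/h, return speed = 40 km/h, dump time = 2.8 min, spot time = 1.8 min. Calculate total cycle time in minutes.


28.86 min

Convert haul speed to m/min: 24 * 1000/60 = 400 m/min
Haul time = 4140 / 400 = 10.35 min
Convert return speed to m/min: 40 * 1000/60 = 666.6666667 m/min
Return time = 4140 / 666.6666667 = 6.21 min
Total cycle time:
= 7.7 + 10.35 + 2.8 + 6.21 + 1.8
= 28.86 min


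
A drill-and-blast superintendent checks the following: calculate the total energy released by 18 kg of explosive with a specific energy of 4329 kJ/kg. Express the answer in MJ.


77.922 MJ

Energy = mass * specific_energy / 1000
= 18 * 4329 / 1000
= 77922 / 1000
= 77.922 MJ


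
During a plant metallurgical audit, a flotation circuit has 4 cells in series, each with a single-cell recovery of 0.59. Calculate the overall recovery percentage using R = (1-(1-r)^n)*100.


97.1742%

Complement of single-cell recovery:
1 - r = 1 - 0.59 = 0.41
Raise to power n:
(1 - r)^4 = 0.41^4 = 0.02825761
Overall recovery:
R = (1 - 0.02825761) * 100
= 97.1742%
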